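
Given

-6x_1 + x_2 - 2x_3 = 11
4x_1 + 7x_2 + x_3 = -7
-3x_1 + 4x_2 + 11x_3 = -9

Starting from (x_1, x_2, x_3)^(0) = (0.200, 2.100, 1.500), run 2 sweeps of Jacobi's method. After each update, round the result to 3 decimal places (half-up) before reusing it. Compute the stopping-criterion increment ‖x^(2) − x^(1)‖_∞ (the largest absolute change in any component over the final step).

1.680

Iteration 1:
  x_1 = (11 - (1)·2.100 - (-2)·1.500) / (-6) = -1.983
  x_2 = (-7 - (4)·0.200 - (1)·1.500) / (7) = -1.329
  x_3 = (-9 - (-3)·0.200 - (4)·2.100) / (11) = -1.527
Iteration 2:
  x_1 = (11 - (1)·-1.329 - (-2)·-1.527) / (-6) = -1.546
  x_2 = (-7 - (4)·-1.983 - (1)·-1.527) / (7) = 0.351
  x_3 = (-9 - (-3)·-1.983 - (4)·-1.329) / (11) = -0.876
Change: (0.437, 1.680, 0.651) → max |·| = 1.680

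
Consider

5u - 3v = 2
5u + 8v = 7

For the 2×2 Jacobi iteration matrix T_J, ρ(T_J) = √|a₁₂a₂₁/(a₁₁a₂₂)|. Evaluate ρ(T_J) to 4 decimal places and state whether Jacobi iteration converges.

a₁₂a₂₁/(a₁₁a₂₂) = (-3)·(5) / ((5)·(8)) = -0.375000
ρ = √|-0.375000| = √0.375000 = 0.6124
ρ < 1, so Jacobi converges

0.6124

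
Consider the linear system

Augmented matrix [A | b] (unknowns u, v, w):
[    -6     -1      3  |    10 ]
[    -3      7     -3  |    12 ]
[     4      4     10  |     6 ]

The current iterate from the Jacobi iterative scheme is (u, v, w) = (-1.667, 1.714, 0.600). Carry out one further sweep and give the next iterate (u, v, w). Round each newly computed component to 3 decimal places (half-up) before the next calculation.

One sweep:
  u = (10 - (-1)·1.714 - (3)·0.600) / (-6) = -1.652
  v = (12 - (-3)·-1.667 - (-3)·0.600) / (7) = 1.257
  w = (6 - (4)·-1.667 - (4)·1.714) / (10) = 0.581

(-1.652, 1.257, 0.581)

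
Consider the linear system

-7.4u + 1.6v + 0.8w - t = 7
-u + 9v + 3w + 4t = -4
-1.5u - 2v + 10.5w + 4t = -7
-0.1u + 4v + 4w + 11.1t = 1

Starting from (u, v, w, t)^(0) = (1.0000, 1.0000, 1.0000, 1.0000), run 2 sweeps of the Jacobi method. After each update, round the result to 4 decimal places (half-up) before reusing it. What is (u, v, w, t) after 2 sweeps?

(-1.1794, -0.0142, -0.7496, 0.7411)

Iteration 1:
  u = (7 - (1.6)·1.0000 - (0.8)·1.0000 - (-1)·1.0000) / (-7.4) = -0.7568
  v = (-4 - (-1)·1.0000 - (3)·1.0000 - (4)·1.0000) / (9) = -1.1111
  w = (-7 - (-1.5)·1.0000 - (-2)·1.0000 - (4)·1.0000) / (10.5) = -0.7143
  t = (1 - (-0.1)·1.0000 - (4)·1.0000 - (4)·1.0000) / (11.1) = -0.6216
Iteration 2:
  u = (7 - (1.6)·-1.1111 - (0.8)·-0.7143 - (-1)·-0.6216) / (-7.4) = -1.1794
  v = (-4 - (-1)·-0.7568 - (3)·-0.7143 - (4)·-0.6216) / (9) = -0.0142
  w = (-7 - (-1.5)·-0.7568 - (-2)·-1.1111 - (4)·-0.6216) / (10.5) = -0.7496
  t = (1 - (-0.1)·-0.7568 - (4)·-1.1111 - (4)·-0.7143) / (11.1) = 0.7411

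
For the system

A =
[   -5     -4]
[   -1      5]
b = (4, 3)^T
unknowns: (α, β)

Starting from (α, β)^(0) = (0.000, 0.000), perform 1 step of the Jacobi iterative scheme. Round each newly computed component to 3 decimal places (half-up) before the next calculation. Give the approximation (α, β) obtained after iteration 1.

Iteration 1:
  α = (4 - (-4)·0.000) / (-5) = -0.800
  β = (3 - (-1)·0.000) / (5) = 0.600

(-0.800, 0.600)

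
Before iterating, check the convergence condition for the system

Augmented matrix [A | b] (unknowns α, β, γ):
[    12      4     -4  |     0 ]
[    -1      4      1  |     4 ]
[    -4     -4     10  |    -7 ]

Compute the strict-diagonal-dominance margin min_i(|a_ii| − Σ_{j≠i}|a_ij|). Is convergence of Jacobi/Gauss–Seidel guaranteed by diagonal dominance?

2

row 1: |12| − (4+4) = 4
row 2: |4| − (1+1) = 2
row 3: |10| − (4+4) = 2
minimum over rows = 2 → strictly diagonally dominant (convergence guaranteed)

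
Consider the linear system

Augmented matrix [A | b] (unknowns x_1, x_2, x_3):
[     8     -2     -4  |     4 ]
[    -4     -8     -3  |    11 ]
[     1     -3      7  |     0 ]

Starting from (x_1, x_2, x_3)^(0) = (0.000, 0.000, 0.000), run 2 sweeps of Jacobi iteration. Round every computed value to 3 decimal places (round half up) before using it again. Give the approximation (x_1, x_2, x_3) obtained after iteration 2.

(0.156, -1.625, -0.661)

Iteration 1:
  x_1 = (4 - (-2)·0.000 - (-4)·0.000) / (8) = 0.500
  x_2 = (11 - (-4)·0.000 - (-3)·0.000) / (-8) = -1.375
  x_3 = (0 - (1)·0.000 - (-3)·0.000) / (7) = 0.000
Iteration 2:
  x_1 = (4 - (-2)·-1.375 - (-4)·0.000) / (8) = 0.156
  x_2 = (11 - (-4)·0.500 - (-3)·0.000) / (-8) = -1.625
  x_3 = (0 - (1)·0.500 - (-3)·-1.375) / (7) = -0.661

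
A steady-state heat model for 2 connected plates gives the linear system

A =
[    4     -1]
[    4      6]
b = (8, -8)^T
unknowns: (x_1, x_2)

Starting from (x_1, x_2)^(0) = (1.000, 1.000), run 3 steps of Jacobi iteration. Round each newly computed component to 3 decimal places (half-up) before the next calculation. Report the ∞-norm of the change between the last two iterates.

Iteration 1:
  x_1 = (8 - (-1)·1.000) / (4) = 2.250
  x_2 = (-8 - (4)·1.000) / (6) = -2.000
Iteration 2:
  x_1 = (8 - (-1)·-2.000) / (4) = 1.500
  x_2 = (-8 - (4)·2.250) / (6) = -2.833
Iteration 3:
  x_1 = (8 - (-1)·-2.833) / (4) = 1.292
  x_2 = (-8 - (4)·1.500) / (6) = -2.333
Change: (-0.208, 0.500) → max |·| = 0.500

0.500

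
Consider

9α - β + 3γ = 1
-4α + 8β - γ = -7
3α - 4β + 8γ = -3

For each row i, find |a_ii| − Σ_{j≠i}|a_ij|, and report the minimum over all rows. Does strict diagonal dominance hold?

row 1: |9| − (1+3) = 5
row 2: |8| − (4+1) = 3
row 3: |8| − (3+4) = 1
minimum over rows = 1 → strictly diagonally dominant (convergence guaranteed)

1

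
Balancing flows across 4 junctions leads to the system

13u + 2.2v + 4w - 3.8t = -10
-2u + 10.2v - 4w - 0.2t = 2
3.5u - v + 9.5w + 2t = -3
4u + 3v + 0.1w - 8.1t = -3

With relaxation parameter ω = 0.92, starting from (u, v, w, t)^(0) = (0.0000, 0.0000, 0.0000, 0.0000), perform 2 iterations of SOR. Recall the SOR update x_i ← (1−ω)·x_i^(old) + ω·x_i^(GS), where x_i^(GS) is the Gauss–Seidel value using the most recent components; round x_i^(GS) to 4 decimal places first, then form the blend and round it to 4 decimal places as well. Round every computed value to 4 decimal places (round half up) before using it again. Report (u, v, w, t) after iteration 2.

(-0.7498, 0.0336, -0.0438, 0.0140)

Iteration 1:
  u: GS value = (-10 - (2.2)·0.0000 - (4)·0.0000 - (-3.8)·0.0000) / (13) = -0.7692;  u ← (1−ω)·0.0000 + ω·-0.7692 = -0.7077
  v: GS value = (2 - (-2)·-0.7077 - (-4)·0.0000 - (-0.2)·0.0000) / (10.2) = 0.0573;  v ← (1−ω)·0.0000 + ω·0.0573 = 0.0527
  w: GS value = (-3 - (3.5)·-0.7077 - (-1)·0.0527 - (2)·0.0000) / (9.5) = -0.0495;  w ← (1−ω)·0.0000 + ω·-0.0495 = -0.0455
  t: GS value = (-3 - (4)·-0.7077 - (3)·0.0527 - (0.1)·-0.0455) / (-8.1) = 0.0398;  t ← (1−ω)·0.0000 + ω·0.0398 = 0.0366
Iteration 2:
  u: GS value = (-10 - (2.2)·0.0527 - (4)·-0.0455 - (-3.8)·0.0366) / (13) = -0.7535;  u ← (1−ω)·-0.7077 + ω·-0.7535 = -0.7498
  v: GS value = (2 - (-2)·-0.7498 - (-4)·-0.0455 - (-0.2)·0.0366) / (10.2) = 0.0319;  v ← (1−ω)·0.0527 + ω·0.0319 = 0.0336
  w: GS value = (-3 - (3.5)·-0.7498 - (-1)·0.0336 - (2)·0.0366) / (9.5) = -0.0437;  w ← (1−ω)·-0.0455 + ω·-0.0437 = -0.0438
  t: GS value = (-3 - (4)·-0.7498 - (3)·0.0336 - (0.1)·-0.0438) / (-8.1) = 0.0120;  t ← (1−ω)·0.0366 + ω·0.0120 = 0.0140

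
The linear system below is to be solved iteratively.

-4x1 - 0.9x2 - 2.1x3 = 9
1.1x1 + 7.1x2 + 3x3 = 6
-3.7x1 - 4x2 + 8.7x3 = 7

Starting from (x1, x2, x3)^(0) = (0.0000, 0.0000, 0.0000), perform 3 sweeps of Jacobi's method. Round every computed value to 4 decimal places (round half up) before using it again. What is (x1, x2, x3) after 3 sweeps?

Iteration 1:
  x1 = (9 - (-0.9)·0.0000 - (-2.1)·0.0000) / (-4) = -2.2500
  x2 = (6 - (1.1)·0.0000 - (3)·0.0000) / (7.1) = 0.8451
  x3 = (7 - (-3.7)·0.0000 - (-4)·0.0000) / (8.7) = 0.8046
Iteration 2:
  x1 = (9 - (-0.9)·0.8451 - (-2.1)·0.8046) / (-4) = -2.8626
  x2 = (6 - (1.1)·-2.2500 - (3)·0.8046) / (7.1) = 0.8537
  x3 = (7 - (-3.7)·-2.2500 - (-4)·0.8451) / (8.7) = 0.2363
Iteration 3:
  x1 = (9 - (-0.9)·0.8537 - (-2.1)·0.2363) / (-4) = -2.5661
  x2 = (6 - (1.1)·-2.8626 - (3)·0.2363) / (7.1) = 1.1887
  x3 = (7 - (-3.7)·-2.8626 - (-4)·0.8537) / (8.7) = -0.0203

(-2.5661, 1.1887, -0.0203)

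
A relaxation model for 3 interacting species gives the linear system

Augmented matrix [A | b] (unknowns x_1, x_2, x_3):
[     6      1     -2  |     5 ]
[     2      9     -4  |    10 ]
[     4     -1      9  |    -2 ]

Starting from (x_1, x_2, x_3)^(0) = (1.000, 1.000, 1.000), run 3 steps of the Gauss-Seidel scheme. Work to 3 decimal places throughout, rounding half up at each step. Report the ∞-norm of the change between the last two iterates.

Iteration 1:
  x_1 = (5 - (1)·1.000 - (-2)·1.000) / (6) = 1.000
  x_2 = (10 - (2)·1.000 - (-4)·1.000) / (9) = 1.333
  x_3 = (-2 - (4)·1.000 - (-1)·1.333) / (9) = -0.519
Iteration 2:
  x_1 = (5 - (1)·1.333 - (-2)·-0.519) / (6) = 0.438
  x_2 = (10 - (2)·0.438 - (-4)·-0.519) / (9) = 0.783
  x_3 = (-2 - (4)·0.438 - (-1)·0.783) / (9) = -0.330
Iteration 3:
  x_1 = (5 - (1)·0.783 - (-2)·-0.330) / (6) = 0.593
  x_2 = (10 - (2)·0.593 - (-4)·-0.330) / (9) = 0.833
  x_3 = (-2 - (4)·0.593 - (-1)·0.833) / (9) = -0.393
Change: (0.155, 0.050, -0.063) → max |·| = 0.155

0.155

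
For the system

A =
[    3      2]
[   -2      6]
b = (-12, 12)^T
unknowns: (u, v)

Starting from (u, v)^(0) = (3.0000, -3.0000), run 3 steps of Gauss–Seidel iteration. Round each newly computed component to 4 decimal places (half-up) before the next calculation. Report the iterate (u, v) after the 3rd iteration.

(-4.2469, 0.5844)

Iteration 1:
  u = (-12 - (2)·-3.0000) / (3) = -2.0000
  v = (12 - (-2)·-2.0000) / (6) = 1.3333
Iteration 2:
  u = (-12 - (2)·1.3333) / (3) = -4.8889
  v = (12 - (-2)·-4.8889) / (6) = 0.3704
Iteration 3:
  u = (-12 - (2)·0.3704) / (3) = -4.2469
  v = (12 - (-2)·-4.2469) / (6) = 0.5844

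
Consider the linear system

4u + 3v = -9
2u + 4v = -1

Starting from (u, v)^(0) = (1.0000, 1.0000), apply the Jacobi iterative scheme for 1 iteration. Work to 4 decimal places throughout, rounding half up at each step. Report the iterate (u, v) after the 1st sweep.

(-3.0000, -0.7500)

Iteration 1:
  u = (-9 - (3)·1.0000) / (4) = -3.0000
  v = (-1 - (2)·1.0000) / (4) = -0.7500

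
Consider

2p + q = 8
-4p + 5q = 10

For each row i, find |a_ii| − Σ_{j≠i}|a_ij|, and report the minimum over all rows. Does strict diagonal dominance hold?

row 1: |2| − (1) = 1
row 2: |5| − (4) = 1
minimum over rows = 1 → strictly diagonally dominant (convergence guaranteed)

1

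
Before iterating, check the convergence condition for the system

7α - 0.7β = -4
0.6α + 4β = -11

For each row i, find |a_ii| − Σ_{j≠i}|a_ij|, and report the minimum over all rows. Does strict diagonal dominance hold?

3.4

row 1: |7| − (0.7) = 6.3
row 2: |4| − (0.6) = 3.4
minimum over rows = 3.4 → strictly diagonally dominant (convergence guaranteed)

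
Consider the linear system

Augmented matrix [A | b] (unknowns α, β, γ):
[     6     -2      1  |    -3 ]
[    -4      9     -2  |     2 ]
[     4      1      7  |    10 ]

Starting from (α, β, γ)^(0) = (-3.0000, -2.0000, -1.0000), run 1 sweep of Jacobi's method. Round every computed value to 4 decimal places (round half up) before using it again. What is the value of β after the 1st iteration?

Iteration 1:
  α = (-3 - (-2)·-2.0000 - (1)·-1.0000) / (6) = -1.0000
  β = (2 - (-4)·-3.0000 - (-2)·-1.0000) / (9) = -1.3333
  γ = (10 - (4)·-3.0000 - (1)·-2.0000) / (7) = 3.4286

-1.3333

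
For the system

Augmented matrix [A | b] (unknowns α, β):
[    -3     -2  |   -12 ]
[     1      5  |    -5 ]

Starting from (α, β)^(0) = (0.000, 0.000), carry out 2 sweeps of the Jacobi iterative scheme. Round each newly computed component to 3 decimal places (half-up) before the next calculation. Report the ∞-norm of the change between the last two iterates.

Iteration 1:
  α = (-12 - (-2)·0.000) / (-3) = 4.000
  β = (-5 - (1)·0.000) / (5) = -1.000
Iteration 2:
  α = (-12 - (-2)·-1.000) / (-3) = 4.667
  β = (-5 - (1)·4.000) / (5) = -1.800
Change: (0.667, -0.800) → max |·| = 0.800

0.800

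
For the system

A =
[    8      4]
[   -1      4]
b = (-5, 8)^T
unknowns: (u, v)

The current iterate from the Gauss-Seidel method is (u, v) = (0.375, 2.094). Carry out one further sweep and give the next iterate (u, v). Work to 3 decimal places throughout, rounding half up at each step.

One sweep:
  u = (-5 - (4)·2.094) / (8) = -1.672
  v = (8 - (-1)·-1.672) / (4) = 1.582

(-1.672, 1.582)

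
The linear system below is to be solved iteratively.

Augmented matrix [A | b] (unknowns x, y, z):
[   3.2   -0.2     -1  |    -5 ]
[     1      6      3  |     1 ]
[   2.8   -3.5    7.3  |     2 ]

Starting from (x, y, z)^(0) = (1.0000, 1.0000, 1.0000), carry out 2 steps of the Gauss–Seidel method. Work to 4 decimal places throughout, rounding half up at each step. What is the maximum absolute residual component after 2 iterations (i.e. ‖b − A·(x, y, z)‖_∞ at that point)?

Iteration 1:
  x = (-5 - (-0.2)·1.0000 - (-1)·1.0000) / (3.2) = -1.1875
  y = (1 - (1)·-1.1875 - (3)·1.0000) / (6) = -0.1354
  z = (2 - (2.8)·-1.1875 - (-3.5)·-0.1354) / (7.3) = 0.6645
Iteration 2:
  x = (-5 - (-0.2)·-0.1354 - (-1)·0.6645) / (3.2) = -1.3633
  y = (1 - (1)·-1.3633 - (3)·0.6645) / (6) = 0.0616
  z = (2 - (2.8)·-1.3633 - (-3.5)·0.0616) / (7.3) = 0.8264
Residual b − A·x = (0.2013, -0.4855, 0.0001); ∞-norm = 0.4855

0.4855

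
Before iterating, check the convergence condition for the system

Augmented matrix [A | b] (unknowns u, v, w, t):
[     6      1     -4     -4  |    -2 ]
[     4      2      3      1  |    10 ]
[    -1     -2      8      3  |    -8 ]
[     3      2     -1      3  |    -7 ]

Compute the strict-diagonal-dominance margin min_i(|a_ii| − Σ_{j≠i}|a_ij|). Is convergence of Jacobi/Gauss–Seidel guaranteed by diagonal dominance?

-6

row 1: |6| − (1+4+4) = -3
row 2: |2| − (4+3+1) = -6
row 3: |8| − (1+2+3) = 2
row 4: |3| − (3+2+1) = -3
minimum over rows = -6 → not strictly diagonally dominant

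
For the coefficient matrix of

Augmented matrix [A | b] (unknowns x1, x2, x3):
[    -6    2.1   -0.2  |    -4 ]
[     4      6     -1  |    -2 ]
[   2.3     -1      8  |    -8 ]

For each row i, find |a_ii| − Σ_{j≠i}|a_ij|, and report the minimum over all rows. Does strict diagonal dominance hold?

1

row 1: |-6| − (2.1+0.2) = 3.7
row 2: |6| − (4+1) = 1
row 3: |8| − (2.3+1) = 4.7
minimum over rows = 1 → strictly diagonally dominant (convergence guaranteed)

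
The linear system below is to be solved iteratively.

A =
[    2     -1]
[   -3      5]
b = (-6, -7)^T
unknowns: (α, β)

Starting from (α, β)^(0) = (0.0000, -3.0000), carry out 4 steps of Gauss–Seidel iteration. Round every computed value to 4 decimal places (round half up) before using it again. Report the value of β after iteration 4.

-4.5587

Iteration 1:
  α = (-6 - (-1)·-3.0000) / (2) = -4.5000
  β = (-7 - (-3)·-4.5000) / (5) = -4.1000
Iteration 2:
  α = (-6 - (-1)·-4.1000) / (2) = -5.0500
  β = (-7 - (-3)·-5.0500) / (5) = -4.4300
Iteration 3:
  α = (-6 - (-1)·-4.4300) / (2) = -5.2150
  β = (-7 - (-3)·-5.2150) / (5) = -4.5290
Iteration 4:
  α = (-6 - (-1)·-4.5290) / (2) = -5.2645
  β = (-7 - (-3)·-5.2645) / (5) = -4.5587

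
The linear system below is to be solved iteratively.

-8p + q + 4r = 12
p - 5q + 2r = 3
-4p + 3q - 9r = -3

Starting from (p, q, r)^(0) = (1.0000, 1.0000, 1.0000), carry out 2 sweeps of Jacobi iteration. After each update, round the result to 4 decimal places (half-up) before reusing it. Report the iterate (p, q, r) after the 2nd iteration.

(-1.3889, -0.6861, 0.7222)

Iteration 1:
  p = (12 - (1)·1.0000 - (4)·1.0000) / (-8) = -0.8750
  q = (3 - (1)·1.0000 - (2)·1.0000) / (-5) = 0.0000
  r = (-3 - (-4)·1.0000 - (3)·1.0000) / (-9) = 0.2222
Iteration 2:
  p = (12 - (1)·0.0000 - (4)·0.2222) / (-8) = -1.3889
  q = (3 - (1)·-0.8750 - (2)·0.2222) / (-5) = -0.6861
  r = (-3 - (-4)·-0.8750 - (3)·0.0000) / (-9) = 0.7222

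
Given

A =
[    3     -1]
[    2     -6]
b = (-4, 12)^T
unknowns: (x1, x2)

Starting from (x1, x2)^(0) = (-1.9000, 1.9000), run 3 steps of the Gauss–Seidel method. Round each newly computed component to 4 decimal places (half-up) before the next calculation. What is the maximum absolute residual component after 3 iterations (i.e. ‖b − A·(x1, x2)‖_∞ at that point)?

Iteration 1:
  x1 = (-4 - (-1)·1.9000) / (3) = -0.7000
  x2 = (12 - (2)·-0.7000) / (-6) = -2.2333
Iteration 2:
  x1 = (-4 - (-1)·-2.2333) / (3) = -2.0778
  x2 = (12 - (2)·-2.0778) / (-6) = -2.6926
Iteration 3:
  x1 = (-4 - (-1)·-2.6926) / (3) = -2.2309
  x2 = (12 - (2)·-2.2309) / (-6) = -2.7436
Residual b − A·x = (-0.0509, 0.0002); ∞-norm = 0.0509

0.0509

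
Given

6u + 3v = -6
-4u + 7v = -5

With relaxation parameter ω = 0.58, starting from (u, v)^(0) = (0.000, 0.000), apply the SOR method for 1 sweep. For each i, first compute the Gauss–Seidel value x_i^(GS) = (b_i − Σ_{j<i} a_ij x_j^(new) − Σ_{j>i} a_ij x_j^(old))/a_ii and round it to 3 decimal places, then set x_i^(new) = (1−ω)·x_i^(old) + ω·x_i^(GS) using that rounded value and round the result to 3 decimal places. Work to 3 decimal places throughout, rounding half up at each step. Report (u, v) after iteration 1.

Iteration 1:
  u: GS value = (-6 - (3)·0.000) / (6) = -1.000;  u ← (1−ω)·0.000 + ω·-1.000 = -0.580
  v: GS value = (-5 - (-4)·-0.580) / (7) = -1.046;  v ← (1−ω)·0.000 + ω·-1.046 = -0.607

(-0.580, -0.607)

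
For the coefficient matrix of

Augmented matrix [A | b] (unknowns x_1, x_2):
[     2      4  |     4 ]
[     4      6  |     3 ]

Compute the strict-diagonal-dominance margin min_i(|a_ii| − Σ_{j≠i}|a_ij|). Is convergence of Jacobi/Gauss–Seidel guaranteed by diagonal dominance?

-2

row 1: |2| − (4) = -2
row 2: |6| − (4) = 2
minimum over rows = -2 → not strictly diagonally dominant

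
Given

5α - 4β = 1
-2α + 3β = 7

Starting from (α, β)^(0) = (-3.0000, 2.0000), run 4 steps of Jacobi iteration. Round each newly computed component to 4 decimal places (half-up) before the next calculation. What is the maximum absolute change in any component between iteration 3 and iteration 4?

Iteration 1:
  α = (1 - (-4)·2.0000) / (5) = 1.8000
  β = (7 - (-2)·-3.0000) / (3) = 0.3333
Iteration 2:
  α = (1 - (-4)·0.3333) / (5) = 0.4666
  β = (7 - (-2)·1.8000) / (3) = 3.5333
Iteration 3:
  α = (1 - (-4)·3.5333) / (5) = 3.0266
  β = (7 - (-2)·0.4666) / (3) = 2.6444
Iteration 4:
  α = (1 - (-4)·2.6444) / (5) = 2.3155
  β = (7 - (-2)·3.0266) / (3) = 4.3511
Change: (-0.7111, 1.7067) → max |·| = 1.7067

1.7067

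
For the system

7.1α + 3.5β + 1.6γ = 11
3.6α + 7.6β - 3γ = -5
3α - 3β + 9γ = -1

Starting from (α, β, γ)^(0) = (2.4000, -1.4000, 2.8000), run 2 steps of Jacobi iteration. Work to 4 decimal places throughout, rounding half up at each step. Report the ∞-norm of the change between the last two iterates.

Iteration 1:
  α = (11 - (3.5)·-1.4000 - (1.6)·2.8000) / (7.1) = 1.6085
  β = (-5 - (3.6)·2.4000 - (-3)·2.8000) / (7.6) = -0.6895
  γ = (-1 - (3)·2.4000 - (-3)·-1.4000) / (9) = -1.3778
Iteration 2:
  α = (11 - (3.5)·-0.6895 - (1.6)·-1.3778) / (7.1) = 2.1997
  β = (-5 - (3.6)·1.6085 - (-3)·-1.3778) / (7.6) = -1.9637
  γ = (-1 - (3)·1.6085 - (-3)·-0.6895) / (9) = -0.8771
Change: (0.5912, -1.2742, 0.5007) → max |·| = 1.2742

1.2742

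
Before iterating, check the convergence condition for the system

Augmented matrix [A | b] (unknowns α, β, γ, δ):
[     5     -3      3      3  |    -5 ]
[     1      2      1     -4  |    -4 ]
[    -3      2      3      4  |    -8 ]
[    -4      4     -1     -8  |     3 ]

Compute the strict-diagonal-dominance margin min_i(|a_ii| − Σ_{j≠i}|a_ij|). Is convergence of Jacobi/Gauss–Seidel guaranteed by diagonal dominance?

-6

row 1: |5| − (3+3+3) = -4
row 2: |2| − (1+1+4) = -4
row 3: |3| − (3+2+4) = -6
row 4: |-8| − (4+4+1) = -1
minimum over rows = -6 → not strictly diagonally dominant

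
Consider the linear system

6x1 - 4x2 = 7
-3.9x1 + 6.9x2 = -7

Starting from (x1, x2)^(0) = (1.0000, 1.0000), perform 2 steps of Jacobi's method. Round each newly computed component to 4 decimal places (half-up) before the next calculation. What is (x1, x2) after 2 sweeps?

Iteration 1:
  x1 = (7 - (-4)·1.0000) / (6) = 1.8333
  x2 = (-7 - (-3.9)·1.0000) / (6.9) = -0.4493
Iteration 2:
  x1 = (7 - (-4)·-0.4493) / (6) = 0.8671
  x2 = (-7 - (-3.9)·1.8333) / (6.9) = 0.0217

(0.8671, 0.0217)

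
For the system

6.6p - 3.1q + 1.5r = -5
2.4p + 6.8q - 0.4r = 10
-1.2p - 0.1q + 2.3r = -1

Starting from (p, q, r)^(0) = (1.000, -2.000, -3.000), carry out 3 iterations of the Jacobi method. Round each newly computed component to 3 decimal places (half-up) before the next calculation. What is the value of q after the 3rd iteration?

1.528

Iteration 1:
  p = (-5 - (-3.1)·-2.000 - (1.5)·-3.000) / (6.6) = -1.015
  q = (10 - (2.4)·1.000 - (-0.4)·-3.000) / (6.8) = 0.941
  r = (-1 - (-1.2)·1.000 - (-0.1)·-2.000) / (2.3) = 0.000
Iteration 2:
  p = (-5 - (-3.1)·0.941 - (1.5)·0.000) / (6.6) = -0.316
  q = (10 - (2.4)·-1.015 - (-0.4)·0.000) / (6.8) = 1.829
  r = (-1 - (-1.2)·-1.015 - (-0.1)·0.941) / (2.3) = -0.923
Iteration 3:
  p = (-5 - (-3.1)·1.829 - (1.5)·-0.923) / (6.6) = 0.311
  q = (10 - (2.4)·-0.316 - (-0.4)·-0.923) / (6.8) = 1.528
  r = (-1 - (-1.2)·-0.316 - (-0.1)·1.829) / (2.3) = -0.520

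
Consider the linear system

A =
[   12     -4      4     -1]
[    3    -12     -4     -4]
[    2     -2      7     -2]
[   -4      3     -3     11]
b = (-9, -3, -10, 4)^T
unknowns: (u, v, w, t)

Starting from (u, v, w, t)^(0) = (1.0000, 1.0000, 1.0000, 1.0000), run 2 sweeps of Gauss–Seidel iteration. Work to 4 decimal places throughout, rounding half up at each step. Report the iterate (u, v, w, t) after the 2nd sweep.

(-0.5735, 0.4879, -1.1324, -0.2868)

Iteration 1:
  u = (-9 - (-4)·1.0000 - (4)·1.0000 - (-1)·1.0000) / (12) = -0.6667
  v = (-3 - (3)·-0.6667 - (-4)·1.0000 - (-4)·1.0000) / (-12) = -0.5833
  w = (-10 - (2)·-0.6667 - (-2)·-0.5833 - (-2)·1.0000) / (7) = -1.1190
  t = (4 - (-4)·-0.6667 - (3)·-0.5833 - (-3)·-1.1190) / (11) = -0.0249
Iteration 2:
  u = (-9 - (-4)·-0.5833 - (4)·-1.1190 - (-1)·-0.0249) / (12) = -0.5735
  v = (-3 - (3)·-0.5735 - (-4)·-1.1190 - (-4)·-0.0249) / (-12) = 0.4879
  w = (-10 - (2)·-0.5735 - (-2)·0.4879 - (-2)·-0.0249) / (7) = -1.1324
  t = (4 - (-4)·-0.5735 - (3)·0.4879 - (-3)·-1.1324) / (11) = -0.2868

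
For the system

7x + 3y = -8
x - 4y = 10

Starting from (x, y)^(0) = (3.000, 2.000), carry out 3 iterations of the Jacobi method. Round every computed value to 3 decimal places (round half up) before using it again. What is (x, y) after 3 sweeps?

(0.143, -2.598)

Iteration 1:
  x = (-8 - (3)·2.000) / (7) = -2.000
  y = (10 - (1)·3.000) / (-4) = -1.750
Iteration 2:
  x = (-8 - (3)·-1.750) / (7) = -0.393
  y = (10 - (1)·-2.000) / (-4) = -3.000
Iteration 3:
  x = (-8 - (3)·-3.000) / (7) = 0.143
  y = (10 - (1)·-0.393) / (-4) = -2.598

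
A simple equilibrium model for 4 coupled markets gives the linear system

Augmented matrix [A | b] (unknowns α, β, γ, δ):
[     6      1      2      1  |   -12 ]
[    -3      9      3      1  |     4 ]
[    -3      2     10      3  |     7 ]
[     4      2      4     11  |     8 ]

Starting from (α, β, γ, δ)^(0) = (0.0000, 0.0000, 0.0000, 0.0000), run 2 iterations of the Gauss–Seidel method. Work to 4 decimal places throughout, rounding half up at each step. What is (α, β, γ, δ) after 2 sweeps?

(-2.2515, -0.5145, -0.3053, 1.7506)

Iteration 1:
  α = (-12 - (1)·0.0000 - (2)·0.0000 - (1)·0.0000) / (6) = -2.0000
  β = (4 - (-3)·-2.0000 - (3)·0.0000 - (1)·0.0000) / (9) = -0.2222
  γ = (7 - (-3)·-2.0000 - (2)·-0.2222 - (3)·0.0000) / (10) = 0.1444
  δ = (8 - (4)·-2.0000 - (2)·-0.2222 - (4)·0.1444) / (11) = 1.4424
Iteration 2:
  α = (-12 - (1)·-0.2222 - (2)·0.1444 - (1)·1.4424) / (6) = -2.2515
  β = (4 - (-3)·-2.2515 - (3)·0.1444 - (1)·1.4424) / (9) = -0.5145
  γ = (7 - (-3)·-2.2515 - (2)·-0.5145 - (3)·1.4424) / (10) = -0.3053
  δ = (8 - (4)·-2.2515 - (2)·-0.5145 - (4)·-0.3053) / (11) = 1.7506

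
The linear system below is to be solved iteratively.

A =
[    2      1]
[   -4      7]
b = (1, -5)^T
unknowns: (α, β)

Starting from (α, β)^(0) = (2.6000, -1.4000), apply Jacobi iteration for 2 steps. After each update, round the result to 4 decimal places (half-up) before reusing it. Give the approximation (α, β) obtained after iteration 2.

(0.1143, -0.0286)

Iteration 1:
  α = (1 - (1)·-1.4000) / (2) = 1.2000
  β = (-5 - (-4)·2.6000) / (7) = 0.7714
Iteration 2:
  α = (1 - (1)·0.7714) / (2) = 0.1143
  β = (-5 - (-4)·1.2000) / (7) = -0.0286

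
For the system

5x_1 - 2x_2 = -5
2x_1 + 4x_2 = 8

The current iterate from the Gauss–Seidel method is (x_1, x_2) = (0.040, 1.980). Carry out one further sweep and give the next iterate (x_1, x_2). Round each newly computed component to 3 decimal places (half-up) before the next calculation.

One sweep:
  x_1 = (-5 - (-2)·1.980) / (5) = -0.208
  x_2 = (8 - (2)·-0.208) / (4) = 2.104

(-0.208, 2.104)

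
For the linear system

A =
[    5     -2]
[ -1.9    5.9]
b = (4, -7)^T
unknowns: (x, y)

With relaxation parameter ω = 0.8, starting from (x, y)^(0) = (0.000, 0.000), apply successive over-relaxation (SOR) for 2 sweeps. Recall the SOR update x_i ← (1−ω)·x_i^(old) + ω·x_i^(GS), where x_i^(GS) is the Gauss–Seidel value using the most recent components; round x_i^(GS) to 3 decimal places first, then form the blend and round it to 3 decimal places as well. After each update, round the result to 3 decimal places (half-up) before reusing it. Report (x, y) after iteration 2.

Iteration 1:
  x: GS value = (4 - (-2)·0.000) / (5) = 0.800;  x ← (1−ω)·0.000 + ω·0.800 = 0.640
  y: GS value = (-7 - (-1.9)·0.640) / (5.9) = -0.980;  y ← (1−ω)·0.000 + ω·-0.980 = -0.784
Iteration 2:
  x: GS value = (4 - (-2)·-0.784) / (5) = 0.486;  x ← (1−ω)·0.640 + ω·0.486 = 0.517
  y: GS value = (-7 - (-1.9)·0.517) / (5.9) = -1.020;  y ← (1−ω)·-0.784 + ω·-1.020 = -0.973

(0.517, -0.973)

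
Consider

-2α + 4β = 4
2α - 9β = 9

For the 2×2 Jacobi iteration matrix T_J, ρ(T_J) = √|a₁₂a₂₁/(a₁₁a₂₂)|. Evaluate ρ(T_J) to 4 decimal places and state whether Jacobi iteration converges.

a₁₂a₂₁/(a₁₁a₂₂) = (4)·(2) / ((-2)·(-9)) = 0.444444
ρ = √|0.444444| = √0.444444 = 0.6667
ρ < 1, so Jacobi converges

0.6667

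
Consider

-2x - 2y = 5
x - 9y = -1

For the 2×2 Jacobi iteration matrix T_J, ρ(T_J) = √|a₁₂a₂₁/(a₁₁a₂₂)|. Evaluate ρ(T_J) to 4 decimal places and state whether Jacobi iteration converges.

a₁₂a₂₁/(a₁₁a₂₂) = (-2)·(1) / ((-2)·(-9)) = -0.111111
ρ = √|-0.111111| = √0.111111 = 0.3333
ρ < 1, so Jacobi converges

0.3333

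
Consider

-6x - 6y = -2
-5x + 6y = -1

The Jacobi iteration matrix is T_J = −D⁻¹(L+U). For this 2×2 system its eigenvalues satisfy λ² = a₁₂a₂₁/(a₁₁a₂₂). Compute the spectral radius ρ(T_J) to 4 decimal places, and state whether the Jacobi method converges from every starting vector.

a₁₂a₂₁/(a₁₁a₂₂) = (-6)·(-5) / ((-6)·(6)) = -0.833333
ρ = √|-0.833333| = √0.833333 = 0.9129
ρ < 1, so Jacobi converges

0.9129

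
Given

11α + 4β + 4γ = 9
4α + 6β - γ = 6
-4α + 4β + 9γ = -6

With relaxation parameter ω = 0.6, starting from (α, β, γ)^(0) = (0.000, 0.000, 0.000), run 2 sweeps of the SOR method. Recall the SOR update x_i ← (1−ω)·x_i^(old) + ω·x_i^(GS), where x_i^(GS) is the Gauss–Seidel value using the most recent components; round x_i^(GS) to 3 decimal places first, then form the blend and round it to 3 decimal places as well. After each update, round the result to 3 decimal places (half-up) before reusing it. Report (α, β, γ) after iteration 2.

(0.681, 0.451, -0.489)

Iteration 1:
  α: GS value = (9 - (4)·0.000 - (4)·0.000) / (11) = 0.818;  α ← (1−ω)·0.000 + ω·0.818 = 0.491
  β: GS value = (6 - (4)·0.491 - (-1)·0.000) / (6) = 0.673;  β ← (1−ω)·0.000 + ω·0.673 = 0.404
  γ: GS value = (-6 - (-4)·0.491 - (4)·0.404) / (9) = -0.628;  γ ← (1−ω)·0.000 + ω·-0.628 = -0.377
Iteration 2:
  α: GS value = (9 - (4)·0.404 - (4)·-0.377) / (11) = 0.808;  α ← (1−ω)·0.491 + ω·0.808 = 0.681
  β: GS value = (6 - (4)·0.681 - (-1)·-0.377) / (6) = 0.483;  β ← (1−ω)·0.404 + ω·0.483 = 0.451
  γ: GS value = (-6 - (-4)·0.681 - (4)·0.451) / (9) = -0.564;  γ ← (1−ω)·-0.377 + ω·-0.564 = -0.489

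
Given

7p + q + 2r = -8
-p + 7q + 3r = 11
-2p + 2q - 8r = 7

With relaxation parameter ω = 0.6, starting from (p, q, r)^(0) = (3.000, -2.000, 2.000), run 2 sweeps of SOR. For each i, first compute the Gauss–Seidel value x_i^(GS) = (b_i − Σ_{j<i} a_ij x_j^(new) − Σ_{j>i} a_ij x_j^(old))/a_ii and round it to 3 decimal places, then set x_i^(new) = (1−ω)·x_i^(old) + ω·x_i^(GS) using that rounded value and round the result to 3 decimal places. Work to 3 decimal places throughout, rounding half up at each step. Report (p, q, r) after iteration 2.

Iteration 1:
  p: GS value = (-8 - (1)·-2.000 - (2)·2.000) / (7) = -1.429;  p ← (1−ω)·3.000 + ω·-1.429 = 0.343
  q: GS value = (11 - (-1)·0.343 - (3)·2.000) / (7) = 0.763;  q ← (1−ω)·-2.000 + ω·0.763 = -0.342
  r: GS value = (7 - (-2)·0.343 - (2)·-0.342) / (-8) = -1.046;  r ← (1−ω)·2.000 + ω·-1.046 = 0.172
Iteration 2:
  p: GS value = (-8 - (1)·-0.342 - (2)·0.172) / (7) = -1.143;  p ← (1−ω)·0.343 + ω·-1.143 = -0.549
  q: GS value = (11 - (-1)·-0.549 - (3)·0.172) / (7) = 1.419;  q ← (1−ω)·-0.342 + ω·1.419 = 0.715
  r: GS value = (7 - (-2)·-0.549 - (2)·0.715) / (-8) = -0.559;  r ← (1−ω)·0.172 + ω·-0.559 = -0.267

(-0.549, 0.715, -0.267)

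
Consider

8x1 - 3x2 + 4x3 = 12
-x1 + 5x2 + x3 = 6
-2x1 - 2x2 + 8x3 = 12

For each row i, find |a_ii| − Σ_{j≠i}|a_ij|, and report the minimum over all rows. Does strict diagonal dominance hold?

row 1: |8| − (3+4) = 1
row 2: |5| − (1+1) = 3
row 3: |8| − (2+2) = 4
minimum over rows = 1 → strictly diagonally dominant (convergence guaranteed)

1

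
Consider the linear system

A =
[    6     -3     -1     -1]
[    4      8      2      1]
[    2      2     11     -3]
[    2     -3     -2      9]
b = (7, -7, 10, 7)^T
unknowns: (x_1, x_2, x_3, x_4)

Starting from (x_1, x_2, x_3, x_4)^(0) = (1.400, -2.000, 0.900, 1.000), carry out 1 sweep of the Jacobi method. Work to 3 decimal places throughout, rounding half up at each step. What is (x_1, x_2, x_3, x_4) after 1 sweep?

(0.483, -1.925, 1.291, 0.000)

Iteration 1:
  x_1 = (7 - (-3)·-2.000 - (-1)·0.900 - (-1)·1.000) / (6) = 0.483
  x_2 = (-7 - (4)·1.400 - (2)·0.900 - (1)·1.000) / (8) = -1.925
  x_3 = (10 - (2)·1.400 - (2)·-2.000 - (-3)·1.000) / (11) = 1.291
  x_4 = (7 - (2)·1.400 - (-3)·-2.000 - (-2)·0.900) / (9) = 0.000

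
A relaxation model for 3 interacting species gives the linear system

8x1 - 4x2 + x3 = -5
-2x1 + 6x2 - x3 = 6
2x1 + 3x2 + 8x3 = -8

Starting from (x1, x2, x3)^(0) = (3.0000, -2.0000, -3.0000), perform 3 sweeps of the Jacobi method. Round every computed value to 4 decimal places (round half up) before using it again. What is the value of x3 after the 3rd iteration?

Iteration 1:
  x1 = (-5 - (-4)·-2.0000 - (1)·-3.0000) / (8) = -1.2500
  x2 = (6 - (-2)·3.0000 - (-1)·-3.0000) / (6) = 1.5000
  x3 = (-8 - (2)·3.0000 - (3)·-2.0000) / (8) = -1.0000
Iteration 2:
  x1 = (-5 - (-4)·1.5000 - (1)·-1.0000) / (8) = 0.2500
  x2 = (6 - (-2)·-1.2500 - (-1)·-1.0000) / (6) = 0.4167
  x3 = (-8 - (2)·-1.2500 - (3)·1.5000) / (8) = -1.2500
Iteration 3:
  x1 = (-5 - (-4)·0.4167 - (1)·-1.2500) / (8) = -0.2604
  x2 = (6 - (-2)·0.2500 - (-1)·-1.2500) / (6) = 0.8750
  x3 = (-8 - (2)·0.2500 - (3)·0.4167) / (8) = -1.2188

-1.2188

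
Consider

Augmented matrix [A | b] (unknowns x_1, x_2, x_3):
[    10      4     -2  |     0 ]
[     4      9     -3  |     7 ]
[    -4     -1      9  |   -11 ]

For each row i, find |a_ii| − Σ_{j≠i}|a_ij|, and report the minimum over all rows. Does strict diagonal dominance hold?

2

row 1: |10| − (4+2) = 4
row 2: |9| − (4+3) = 2
row 3: |9| − (4+1) = 4
minimum over rows = 2 → strictly diagonally dominant (convergence guaranteed)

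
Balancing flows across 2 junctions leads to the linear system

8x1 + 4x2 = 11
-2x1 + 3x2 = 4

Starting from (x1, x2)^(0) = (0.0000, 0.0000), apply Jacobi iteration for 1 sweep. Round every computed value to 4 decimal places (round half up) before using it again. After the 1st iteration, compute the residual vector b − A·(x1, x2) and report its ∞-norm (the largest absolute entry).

Iteration 1:
  x1 = (11 - (4)·0.0000) / (8) = 1.3750
  x2 = (4 - (-2)·0.0000) / (3) = 1.3333
Residual b − A·x = (-5.3332, 2.7501); ∞-norm = 5.3332

5.3332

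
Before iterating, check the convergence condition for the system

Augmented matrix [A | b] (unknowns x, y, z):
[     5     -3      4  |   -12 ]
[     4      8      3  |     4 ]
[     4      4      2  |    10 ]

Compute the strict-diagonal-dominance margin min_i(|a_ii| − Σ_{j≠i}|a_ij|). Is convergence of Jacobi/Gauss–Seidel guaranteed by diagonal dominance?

-6

row 1: |5| − (3+4) = -2
row 2: |8| − (4+3) = 1
row 3: |2| − (4+4) = -6
minimum over rows = -6 → not strictly diagonally dominant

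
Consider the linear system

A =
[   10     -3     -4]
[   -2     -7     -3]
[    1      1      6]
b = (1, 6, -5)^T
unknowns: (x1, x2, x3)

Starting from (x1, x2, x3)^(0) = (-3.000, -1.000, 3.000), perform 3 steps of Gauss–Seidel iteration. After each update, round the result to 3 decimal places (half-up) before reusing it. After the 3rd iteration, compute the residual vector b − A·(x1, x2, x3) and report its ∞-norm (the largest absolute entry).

Iteration 1:
  x1 = (1 - (-3)·-1.000 - (-4)·3.000) / (10) = 1.000
  x2 = (6 - (-2)·1.000 - (-3)·3.000) / (-7) = -2.429
  x3 = (-5 - (1)·1.000 - (1)·-2.429) / (6) = -0.595
Iteration 2:
  x1 = (1 - (-3)·-2.429 - (-4)·-0.595) / (10) = -0.867
  x2 = (6 - (-2)·-0.867 - (-3)·-0.595) / (-7) = -0.354
  x3 = (-5 - (1)·-0.867 - (1)·-0.354) / (6) = -0.630
Iteration 3:
  x1 = (1 - (-3)·-0.354 - (-4)·-0.630) / (10) = -0.258
  x2 = (6 - (-2)·-0.258 - (-3)·-0.630) / (-7) = -0.513
  x3 = (-5 - (1)·-0.258 - (1)·-0.513) / (6) = -0.705
Residual b − A·x = (-0.779, -0.222, 0.001); ∞-norm = 0.779

0.779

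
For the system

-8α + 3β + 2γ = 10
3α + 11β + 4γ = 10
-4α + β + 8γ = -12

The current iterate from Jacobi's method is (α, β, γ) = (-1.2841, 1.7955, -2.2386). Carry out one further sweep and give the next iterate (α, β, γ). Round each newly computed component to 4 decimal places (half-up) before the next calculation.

One sweep:
  α = (10 - (3)·1.7955 - (2)·-2.2386) / (-8) = -1.1363
  β = (10 - (3)·-1.2841 - (4)·-2.2386) / (11) = 2.0733
  γ = (-12 - (-4)·-1.2841 - (1)·1.7955) / (8) = -2.3665

(-1.1363, 2.0733, -2.3665)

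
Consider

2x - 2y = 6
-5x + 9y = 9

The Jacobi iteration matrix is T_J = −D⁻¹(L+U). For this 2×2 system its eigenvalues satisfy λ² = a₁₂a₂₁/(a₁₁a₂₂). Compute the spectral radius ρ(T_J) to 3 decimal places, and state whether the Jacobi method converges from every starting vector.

a₁₂a₂₁/(a₁₁a₂₂) = (-2)·(-5) / ((2)·(9)) = 0.555556
ρ = √|0.555556| = √0.555556 = 0.745
ρ < 1, so Jacobi converges

0.745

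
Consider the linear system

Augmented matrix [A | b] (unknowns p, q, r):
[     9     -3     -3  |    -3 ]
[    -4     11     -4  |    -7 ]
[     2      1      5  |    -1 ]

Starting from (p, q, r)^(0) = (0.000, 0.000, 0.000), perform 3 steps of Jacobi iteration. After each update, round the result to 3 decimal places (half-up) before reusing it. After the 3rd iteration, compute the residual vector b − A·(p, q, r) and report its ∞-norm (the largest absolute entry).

0.691

Iteration 1:
  p = (-3 - (-3)·0.000 - (-3)·0.000) / (9) = -0.333
  q = (-7 - (-4)·0.000 - (-4)·0.000) / (11) = -0.636
  r = (-1 - (2)·0.000 - (1)·0.000) / (5) = -0.200
Iteration 2:
  p = (-3 - (-3)·-0.636 - (-3)·-0.200) / (9) = -0.612
  q = (-7 - (-4)·-0.333 - (-4)·-0.200) / (11) = -0.830
  r = (-1 - (2)·-0.333 - (1)·-0.636) / (5) = 0.060
Iteration 3:
  p = (-3 - (-3)·-0.830 - (-3)·0.060) / (9) = -0.590
  q = (-7 - (-4)·-0.612 - (-4)·0.060) / (11) = -0.837
  r = (-1 - (2)·-0.612 - (1)·-0.830) / (5) = 0.211
Residual b − A·x = (0.432, 0.691, -0.038); ∞-norm = 0.691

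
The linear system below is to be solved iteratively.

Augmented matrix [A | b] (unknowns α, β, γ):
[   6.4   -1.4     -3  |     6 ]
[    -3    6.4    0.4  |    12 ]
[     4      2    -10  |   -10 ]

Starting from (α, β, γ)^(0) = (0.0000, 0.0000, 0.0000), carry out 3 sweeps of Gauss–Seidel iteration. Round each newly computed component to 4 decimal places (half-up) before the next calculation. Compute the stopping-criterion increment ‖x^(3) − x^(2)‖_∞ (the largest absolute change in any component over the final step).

Iteration 1:
  α = (6 - (-1.4)·0.0000 - (-3)·0.0000) / (6.4) = 0.9375
  β = (12 - (-3)·0.9375 - (0.4)·0.0000) / (6.4) = 2.3145
  γ = (-10 - (4)·0.9375 - (2)·2.3145) / (-10) = 1.8379
Iteration 2:
  α = (6 - (-1.4)·2.3145 - (-3)·1.8379) / (6.4) = 2.3053
  β = (12 - (-3)·2.3053 - (0.4)·1.8379) / (6.4) = 2.8407
  γ = (-10 - (4)·2.3053 - (2)·2.8407) / (-10) = 2.4903
Iteration 3:
  α = (6 - (-1.4)·2.8407 - (-3)·2.4903) / (6.4) = 2.7262
  β = (12 - (-3)·2.7262 - (0.4)·2.4903) / (6.4) = 2.9973
  γ = (-10 - (4)·2.7262 - (2)·2.9973) / (-10) = 2.6899
Change: (0.4209, 0.1566, 0.1996) → max |·| = 0.4209

0.4209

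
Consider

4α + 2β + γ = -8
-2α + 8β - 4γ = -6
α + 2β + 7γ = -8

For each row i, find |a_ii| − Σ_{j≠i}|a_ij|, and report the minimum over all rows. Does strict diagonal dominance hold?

row 1: |4| − (2+1) = 1
row 2: |8| − (2+4) = 2
row 3: |7| − (1+2) = 4
minimum over rows = 1 → strictly diagonally dominant (convergence guaranteed)

1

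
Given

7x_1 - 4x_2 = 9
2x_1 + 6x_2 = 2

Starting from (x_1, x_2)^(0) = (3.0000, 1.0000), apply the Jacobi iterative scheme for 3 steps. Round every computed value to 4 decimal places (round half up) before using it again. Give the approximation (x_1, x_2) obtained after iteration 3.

(1.1225, 0.0318)

Iteration 1:
  x_1 = (9 - (-4)·1.0000) / (7) = 1.8571
  x_2 = (2 - (2)·3.0000) / (6) = -0.6667
Iteration 2:
  x_1 = (9 - (-4)·-0.6667) / (7) = 0.9047
  x_2 = (2 - (2)·1.8571) / (6) = -0.2857
Iteration 3:
  x_1 = (9 - (-4)·-0.2857) / (7) = 1.1225
  x_2 = (2 - (2)·0.9047) / (6) = 0.0318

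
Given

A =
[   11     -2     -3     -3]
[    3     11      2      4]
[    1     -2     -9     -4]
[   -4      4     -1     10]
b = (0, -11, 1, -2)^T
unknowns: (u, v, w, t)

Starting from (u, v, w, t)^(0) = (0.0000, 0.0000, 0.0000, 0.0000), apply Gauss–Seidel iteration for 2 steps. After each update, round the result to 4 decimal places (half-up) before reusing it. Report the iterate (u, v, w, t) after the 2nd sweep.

Iteration 1:
  u = (0 - (-2)·0.0000 - (-3)·0.0000 - (-3)·0.0000) / (11) = 0.0000
  v = (-11 - (3)·0.0000 - (2)·0.0000 - (4)·0.0000) / (11) = -1.0000
  w = (1 - (1)·0.0000 - (-2)·-1.0000 - (-4)·0.0000) / (-9) = 0.1111
  t = (-2 - (-4)·0.0000 - (4)·-1.0000 - (-1)·0.1111) / (10) = 0.2111
Iteration 2:
  u = (0 - (-2)·-1.0000 - (-3)·0.1111 - (-3)·0.2111) / (11) = -0.0939
  v = (-11 - (3)·-0.0939 - (2)·0.1111 - (4)·0.2111) / (11) = -1.0714
  w = (1 - (1)·-0.0939 - (-2)·-1.0714 - (-4)·0.2111) / (-9) = 0.0227
  t = (-2 - (-4)·-0.0939 - (4)·-1.0714 - (-1)·0.0227) / (10) = 0.1933

(-0.0939, -1.0714, 0.0227, 0.1933)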